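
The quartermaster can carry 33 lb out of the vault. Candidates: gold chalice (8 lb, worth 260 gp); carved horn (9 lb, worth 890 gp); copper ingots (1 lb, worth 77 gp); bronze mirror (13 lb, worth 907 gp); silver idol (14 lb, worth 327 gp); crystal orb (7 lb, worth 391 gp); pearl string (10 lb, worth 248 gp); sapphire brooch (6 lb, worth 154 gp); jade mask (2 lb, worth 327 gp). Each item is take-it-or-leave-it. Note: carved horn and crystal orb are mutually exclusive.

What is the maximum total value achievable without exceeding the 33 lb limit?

2461

Density check — jade mask 163.50, carved horn 98.89, copper ingots 77.00 are the best per lb.
Taking gold chalice + carved horn + copper ingots + bronze mirror + jade mask: 33 lb used, 2461 in value.
Runner-up gold chalice + carved horn + bronze mirror + jade mask tops out at 2384.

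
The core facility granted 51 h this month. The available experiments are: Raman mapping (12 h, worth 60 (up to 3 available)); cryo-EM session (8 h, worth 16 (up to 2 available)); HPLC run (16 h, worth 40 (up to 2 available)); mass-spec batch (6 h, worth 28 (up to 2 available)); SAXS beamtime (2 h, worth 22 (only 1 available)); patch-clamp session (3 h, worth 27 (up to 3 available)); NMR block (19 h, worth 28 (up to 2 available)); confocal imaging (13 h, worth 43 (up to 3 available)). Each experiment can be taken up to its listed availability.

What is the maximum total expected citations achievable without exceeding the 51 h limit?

Taking the top-ratio experiments first gives 3×Raman mapping + SAXS beamtime + 3×patch-clamp session for 283 (47 h).
The 2 h tied up in SAXS beamtime is better spent on mass-spec batch — total rises to 289 (51 h).

289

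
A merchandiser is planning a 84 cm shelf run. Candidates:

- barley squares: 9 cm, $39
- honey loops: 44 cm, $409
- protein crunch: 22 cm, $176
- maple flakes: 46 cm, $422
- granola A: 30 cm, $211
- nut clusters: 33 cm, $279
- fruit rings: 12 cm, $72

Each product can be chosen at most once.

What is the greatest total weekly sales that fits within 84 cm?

Filling by ratio: honey loops + nut clusters for 688, with 7 cm left unused.
Dropping honey loops frees 44 cm; slotting in maple flakes (46 cm) lifts the total to 701 at 79 cm.
No other feasible combination exceeds 701.

701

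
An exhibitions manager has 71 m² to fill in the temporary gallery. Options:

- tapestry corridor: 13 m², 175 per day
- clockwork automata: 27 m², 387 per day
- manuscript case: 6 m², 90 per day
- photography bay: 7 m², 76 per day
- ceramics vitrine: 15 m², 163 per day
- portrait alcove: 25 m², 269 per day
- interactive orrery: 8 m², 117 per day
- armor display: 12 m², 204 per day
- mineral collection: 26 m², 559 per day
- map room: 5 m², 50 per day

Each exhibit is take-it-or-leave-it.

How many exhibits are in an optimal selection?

4

Optimal total is 1240.
One optimal bundle: clockwork automata + manuscript case + armor display + mineral collection (71 m²).
All optima have 4 exhibits.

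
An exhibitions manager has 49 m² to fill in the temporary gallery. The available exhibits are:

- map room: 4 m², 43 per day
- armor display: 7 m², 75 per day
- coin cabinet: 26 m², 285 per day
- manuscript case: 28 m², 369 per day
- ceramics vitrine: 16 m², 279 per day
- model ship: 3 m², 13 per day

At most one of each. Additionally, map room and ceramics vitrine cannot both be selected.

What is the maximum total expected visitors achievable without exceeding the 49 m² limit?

661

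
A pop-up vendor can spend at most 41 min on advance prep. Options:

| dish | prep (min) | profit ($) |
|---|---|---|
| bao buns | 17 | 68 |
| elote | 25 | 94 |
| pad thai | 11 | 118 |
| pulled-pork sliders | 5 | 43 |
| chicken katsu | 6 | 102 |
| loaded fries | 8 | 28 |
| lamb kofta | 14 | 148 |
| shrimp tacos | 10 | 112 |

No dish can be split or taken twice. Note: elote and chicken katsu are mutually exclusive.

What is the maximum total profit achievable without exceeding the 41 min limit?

480

Density check — chicken katsu 17.00, shrimp tacos 11.20, pad thai 10.73, lamb kofta 10.57 are the best per min.
The ratio ordering already packs tightly: pad thai + chicken katsu + lamb kofta + shrimp tacos, 41 min, 480.
Runner-up pad thai + pulled-pork sliders + lamb kofta + shrimp tacos tops out at 421.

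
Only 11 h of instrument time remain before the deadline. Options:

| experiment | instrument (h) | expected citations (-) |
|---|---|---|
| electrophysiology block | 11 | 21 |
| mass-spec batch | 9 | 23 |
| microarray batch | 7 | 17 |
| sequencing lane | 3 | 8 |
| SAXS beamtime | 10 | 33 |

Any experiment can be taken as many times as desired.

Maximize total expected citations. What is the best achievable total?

By expected citations per h: SAXS beamtime 3.30, sequencing lane 2.67, mass-spec batch 2.56 lead.
SAXS beamtime uses 10 of the 11 h and totals 33.
Every other selection either busts 11 h or fails to beat 33.

33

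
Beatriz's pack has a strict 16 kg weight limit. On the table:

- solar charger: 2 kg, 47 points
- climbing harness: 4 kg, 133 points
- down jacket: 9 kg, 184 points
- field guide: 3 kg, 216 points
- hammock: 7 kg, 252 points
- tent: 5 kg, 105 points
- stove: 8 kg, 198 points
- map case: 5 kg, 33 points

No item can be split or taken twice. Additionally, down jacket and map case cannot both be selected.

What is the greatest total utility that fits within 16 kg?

648

The ratio ordering already packs tightly: solar charger + climbing harness + field guide + hammock, 16 kg, 648.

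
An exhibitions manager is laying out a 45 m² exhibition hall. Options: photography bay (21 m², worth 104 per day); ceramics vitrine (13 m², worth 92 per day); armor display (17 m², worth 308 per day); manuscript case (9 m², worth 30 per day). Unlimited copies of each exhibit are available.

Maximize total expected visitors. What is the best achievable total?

Taking 2×armor display + manuscript case: 43 m² used, 646 in expected visitors.
Nothing else within 45 m² beats 646.

646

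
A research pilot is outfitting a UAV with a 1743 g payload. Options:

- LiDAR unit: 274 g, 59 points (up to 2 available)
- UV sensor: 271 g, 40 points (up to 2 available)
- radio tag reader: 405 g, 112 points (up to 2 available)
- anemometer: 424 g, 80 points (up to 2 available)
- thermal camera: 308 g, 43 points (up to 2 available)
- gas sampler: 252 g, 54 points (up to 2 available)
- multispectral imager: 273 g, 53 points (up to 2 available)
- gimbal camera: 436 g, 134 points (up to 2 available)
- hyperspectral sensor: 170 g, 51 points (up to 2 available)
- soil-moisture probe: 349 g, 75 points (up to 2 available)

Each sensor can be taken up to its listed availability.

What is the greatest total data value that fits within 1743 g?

492

Taking the top-ratio sensors first gives radio tag reader + 2×gimbal camera + 2×hyperspectral sensor for 482 (1617 g).
Dropping 2×hyperspectral sensor frees 340 g; slotting in radio tag reader (405 g) lifts the total to 492 at 1682 g.
The spare 61 g is too small for any remaining sensor, and no exchange beats 492.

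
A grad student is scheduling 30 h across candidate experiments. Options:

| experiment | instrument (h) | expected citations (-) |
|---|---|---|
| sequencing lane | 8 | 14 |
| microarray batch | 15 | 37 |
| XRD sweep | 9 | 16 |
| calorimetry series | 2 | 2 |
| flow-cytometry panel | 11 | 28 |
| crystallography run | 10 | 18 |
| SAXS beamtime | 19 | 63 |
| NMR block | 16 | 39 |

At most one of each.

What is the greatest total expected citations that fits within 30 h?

91

By expected citations per h: SAXS beamtime 3.32, flow-cytometry panel 2.55, microarray batch 2.47, NMR block 2.44 lead.
The ratio ordering already packs tightly: flow-cytometry panel + SAXS beamtime, 30 h, 91.
An exhaustive check of the 256 subsets confirms 91.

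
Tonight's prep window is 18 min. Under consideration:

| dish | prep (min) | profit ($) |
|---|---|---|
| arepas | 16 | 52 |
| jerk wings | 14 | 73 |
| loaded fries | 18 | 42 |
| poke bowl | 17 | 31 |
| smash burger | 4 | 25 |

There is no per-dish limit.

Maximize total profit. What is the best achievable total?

100

Taking 4×smash burger: 16 min used, 100 in profit.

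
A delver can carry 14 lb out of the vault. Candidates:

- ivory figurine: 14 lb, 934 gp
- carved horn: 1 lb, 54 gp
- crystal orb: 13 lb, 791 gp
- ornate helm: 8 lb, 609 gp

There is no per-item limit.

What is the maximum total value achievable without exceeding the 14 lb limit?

934

Greedy by ratio would take 6×carved horn + ornate helm: 14 lb used, total 933.
Dropping 6×carved horn and ornate helm frees 14 lb; slotting in ivory figurine (14 lb) lifts the total to 934 at 14 lb.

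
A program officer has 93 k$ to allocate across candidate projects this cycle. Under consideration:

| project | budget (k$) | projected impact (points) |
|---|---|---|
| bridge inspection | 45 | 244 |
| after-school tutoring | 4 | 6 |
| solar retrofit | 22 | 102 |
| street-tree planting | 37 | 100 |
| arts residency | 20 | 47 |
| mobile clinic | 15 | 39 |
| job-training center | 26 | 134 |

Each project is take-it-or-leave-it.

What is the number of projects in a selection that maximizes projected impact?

The maximum projected impact within 93 k$ is 480.
One optimal bundle: bridge inspection + solar retrofit + job-training center (93 k$).
All optima have 3 projects.

3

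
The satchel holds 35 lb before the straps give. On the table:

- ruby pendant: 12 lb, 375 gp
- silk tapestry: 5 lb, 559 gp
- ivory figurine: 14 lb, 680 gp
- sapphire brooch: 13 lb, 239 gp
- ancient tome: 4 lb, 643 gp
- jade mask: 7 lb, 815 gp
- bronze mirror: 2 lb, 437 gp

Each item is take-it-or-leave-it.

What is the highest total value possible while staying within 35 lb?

Taking silk tapestry + ivory figurine + ancient tome + jade mask + bronze mirror: 32 lb used, 3134 in value.

3134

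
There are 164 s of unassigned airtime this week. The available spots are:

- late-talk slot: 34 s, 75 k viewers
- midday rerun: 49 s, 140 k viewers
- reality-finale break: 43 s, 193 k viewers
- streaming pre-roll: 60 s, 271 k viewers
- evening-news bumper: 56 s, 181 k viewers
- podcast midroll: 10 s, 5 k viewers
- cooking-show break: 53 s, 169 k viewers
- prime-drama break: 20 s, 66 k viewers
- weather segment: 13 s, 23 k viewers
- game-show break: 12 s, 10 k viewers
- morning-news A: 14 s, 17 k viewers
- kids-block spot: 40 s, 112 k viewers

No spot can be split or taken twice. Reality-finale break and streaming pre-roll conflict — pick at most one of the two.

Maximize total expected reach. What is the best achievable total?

580

Ranking by ratio (expected reach/s): streaming pre-roll 4.52, reality-finale break 4.49, prime-drama break 3.30.
Midday rerun + streaming pre-roll + cooking-show break uses 162 of the 164 s and totals 580.
Runner-up streaming pre-roll + evening-news bumper + kids-block spot tops out at 564.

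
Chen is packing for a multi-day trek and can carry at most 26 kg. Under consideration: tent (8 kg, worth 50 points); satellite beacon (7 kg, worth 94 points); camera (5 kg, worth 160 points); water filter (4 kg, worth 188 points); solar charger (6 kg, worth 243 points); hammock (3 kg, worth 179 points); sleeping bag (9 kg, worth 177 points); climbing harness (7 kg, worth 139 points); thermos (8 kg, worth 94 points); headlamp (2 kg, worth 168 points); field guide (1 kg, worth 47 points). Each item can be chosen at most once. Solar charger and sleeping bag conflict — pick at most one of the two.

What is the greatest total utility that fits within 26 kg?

Taking camera + water filter + solar charger + hammock + headlamp + field guide: 21 kg used, 985 in utility.
Nothing else feasible within 26 kg beats 985.

985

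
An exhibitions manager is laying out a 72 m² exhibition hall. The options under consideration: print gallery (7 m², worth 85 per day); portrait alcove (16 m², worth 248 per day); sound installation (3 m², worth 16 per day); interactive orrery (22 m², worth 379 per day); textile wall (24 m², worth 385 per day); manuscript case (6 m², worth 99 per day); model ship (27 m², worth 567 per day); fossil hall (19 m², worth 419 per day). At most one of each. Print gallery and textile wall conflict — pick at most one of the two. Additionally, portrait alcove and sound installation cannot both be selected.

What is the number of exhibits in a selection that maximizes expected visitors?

4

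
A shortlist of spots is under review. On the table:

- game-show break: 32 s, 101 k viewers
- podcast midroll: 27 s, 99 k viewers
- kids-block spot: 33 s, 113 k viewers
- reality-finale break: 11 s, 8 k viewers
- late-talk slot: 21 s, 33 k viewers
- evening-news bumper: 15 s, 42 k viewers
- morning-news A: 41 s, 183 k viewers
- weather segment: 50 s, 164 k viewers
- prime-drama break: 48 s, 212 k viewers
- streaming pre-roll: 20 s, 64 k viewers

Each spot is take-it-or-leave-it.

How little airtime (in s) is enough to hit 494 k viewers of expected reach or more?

Look for the lowest-airtime combination reaching 494.
podcast midroll + morning-news A + prime-drama break reaches 494 using 116 s.
Below 116 s the best achievable stays under 494.

116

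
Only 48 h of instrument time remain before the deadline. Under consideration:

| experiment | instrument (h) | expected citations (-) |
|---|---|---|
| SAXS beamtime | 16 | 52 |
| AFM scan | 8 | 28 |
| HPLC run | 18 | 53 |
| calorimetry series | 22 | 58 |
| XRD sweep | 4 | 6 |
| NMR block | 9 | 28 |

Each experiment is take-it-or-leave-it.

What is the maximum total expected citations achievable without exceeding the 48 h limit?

139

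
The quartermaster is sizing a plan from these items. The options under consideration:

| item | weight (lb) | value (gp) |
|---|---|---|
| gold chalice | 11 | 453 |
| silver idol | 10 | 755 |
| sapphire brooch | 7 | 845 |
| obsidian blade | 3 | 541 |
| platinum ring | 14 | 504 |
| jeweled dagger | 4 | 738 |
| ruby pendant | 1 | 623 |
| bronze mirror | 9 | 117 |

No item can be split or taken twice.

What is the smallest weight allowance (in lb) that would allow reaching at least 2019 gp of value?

Look for the lowest-weight combination reaching 2019.
sapphire brooch + jeweled dagger + ruby pendant reaches 2206 using 12 lb.
Below 12 lb the best achievable stays under 2019.

12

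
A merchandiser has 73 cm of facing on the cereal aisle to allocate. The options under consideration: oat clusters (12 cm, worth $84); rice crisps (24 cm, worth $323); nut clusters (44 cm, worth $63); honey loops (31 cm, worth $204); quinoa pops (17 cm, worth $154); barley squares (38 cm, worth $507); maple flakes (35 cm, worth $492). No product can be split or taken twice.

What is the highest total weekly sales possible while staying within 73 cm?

999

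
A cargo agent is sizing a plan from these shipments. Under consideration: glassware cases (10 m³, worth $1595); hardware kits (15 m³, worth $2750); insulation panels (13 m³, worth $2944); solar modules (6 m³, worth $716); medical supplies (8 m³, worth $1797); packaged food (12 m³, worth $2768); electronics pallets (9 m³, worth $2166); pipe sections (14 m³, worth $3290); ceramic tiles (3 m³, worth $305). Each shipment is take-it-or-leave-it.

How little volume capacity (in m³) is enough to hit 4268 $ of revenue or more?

Minimise m³ subject to total revenue ≥ 4268.
medical supplies + packaged food reaches 4565 using 20 m³.
No combination under 20 m³ hits 4268.

20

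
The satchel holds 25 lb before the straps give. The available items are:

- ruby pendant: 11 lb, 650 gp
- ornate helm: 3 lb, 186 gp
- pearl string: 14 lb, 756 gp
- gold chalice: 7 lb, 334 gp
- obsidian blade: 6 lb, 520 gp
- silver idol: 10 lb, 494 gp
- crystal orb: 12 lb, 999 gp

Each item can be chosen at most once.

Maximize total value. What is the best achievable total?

1853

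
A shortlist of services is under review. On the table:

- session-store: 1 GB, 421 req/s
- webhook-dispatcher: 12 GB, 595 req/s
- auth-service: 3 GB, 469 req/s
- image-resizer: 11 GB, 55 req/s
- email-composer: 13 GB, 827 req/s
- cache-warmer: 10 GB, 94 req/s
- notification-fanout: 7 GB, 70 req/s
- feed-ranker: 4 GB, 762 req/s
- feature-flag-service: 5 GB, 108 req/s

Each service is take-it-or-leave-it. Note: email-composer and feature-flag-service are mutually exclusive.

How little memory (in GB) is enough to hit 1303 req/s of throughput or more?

8

Minimise GB subject to total throughput ≥ 1303.
Taking session-store + auth-service + feed-ranker gives 1652 (≥ 1303) for 8 GB.
Below 8 GB the best achievable stays under 1303.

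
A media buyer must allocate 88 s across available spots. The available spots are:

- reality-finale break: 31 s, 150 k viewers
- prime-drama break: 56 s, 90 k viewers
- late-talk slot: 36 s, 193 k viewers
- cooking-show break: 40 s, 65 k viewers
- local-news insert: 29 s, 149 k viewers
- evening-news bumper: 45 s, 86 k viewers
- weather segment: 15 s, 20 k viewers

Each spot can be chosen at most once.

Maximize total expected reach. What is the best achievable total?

363

Density check — late-talk slot 5.36, local-news insert 5.14, reality-finale break 4.84 are the best per s.
Greedy by ratio would take late-talk slot + local-news insert + weather segment: 80 s used, total 362.
The 29 s tied up in local-news insert is better spent on reality-finale break — total rises to 363 (82 s).
The spare 6 s is too small for any remaining spot, and no exchange beats 363.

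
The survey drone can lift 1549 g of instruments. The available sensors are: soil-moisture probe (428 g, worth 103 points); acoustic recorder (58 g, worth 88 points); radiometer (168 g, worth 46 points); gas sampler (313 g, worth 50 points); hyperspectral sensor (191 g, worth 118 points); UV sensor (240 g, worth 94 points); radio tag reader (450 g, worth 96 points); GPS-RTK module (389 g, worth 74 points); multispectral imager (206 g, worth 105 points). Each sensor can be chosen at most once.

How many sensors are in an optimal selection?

6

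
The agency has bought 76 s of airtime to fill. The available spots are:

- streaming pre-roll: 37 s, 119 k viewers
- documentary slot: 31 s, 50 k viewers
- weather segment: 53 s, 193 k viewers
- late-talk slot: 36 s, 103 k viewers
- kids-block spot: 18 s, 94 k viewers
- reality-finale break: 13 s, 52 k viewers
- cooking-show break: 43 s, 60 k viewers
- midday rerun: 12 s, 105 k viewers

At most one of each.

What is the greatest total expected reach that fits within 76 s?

318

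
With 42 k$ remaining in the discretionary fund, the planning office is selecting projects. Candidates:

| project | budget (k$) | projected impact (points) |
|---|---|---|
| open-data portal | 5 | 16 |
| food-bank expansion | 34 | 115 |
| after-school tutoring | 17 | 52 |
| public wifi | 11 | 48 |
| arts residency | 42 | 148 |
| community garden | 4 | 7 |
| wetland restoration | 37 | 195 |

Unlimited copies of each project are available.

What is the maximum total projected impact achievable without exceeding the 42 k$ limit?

Best packing: open-data portal + wetland restoration — 42 k$, 211 total.
Every other selection either busts 42 k$ or fails to beat 211.

211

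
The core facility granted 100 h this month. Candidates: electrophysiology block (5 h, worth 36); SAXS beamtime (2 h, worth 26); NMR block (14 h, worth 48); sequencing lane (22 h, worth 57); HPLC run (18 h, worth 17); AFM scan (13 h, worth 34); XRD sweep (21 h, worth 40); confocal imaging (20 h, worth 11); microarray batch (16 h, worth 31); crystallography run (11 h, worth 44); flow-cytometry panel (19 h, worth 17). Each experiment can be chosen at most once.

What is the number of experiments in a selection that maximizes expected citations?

Best achievable expected citations is 285.
For example electrophysiology block + SAXS beamtime + NMR block + sequencing lane + AFM scan + XRD sweep + crystallography run achieves it, using 88 h.
Any selection reaching 285 contains exactly 7 experiments.

7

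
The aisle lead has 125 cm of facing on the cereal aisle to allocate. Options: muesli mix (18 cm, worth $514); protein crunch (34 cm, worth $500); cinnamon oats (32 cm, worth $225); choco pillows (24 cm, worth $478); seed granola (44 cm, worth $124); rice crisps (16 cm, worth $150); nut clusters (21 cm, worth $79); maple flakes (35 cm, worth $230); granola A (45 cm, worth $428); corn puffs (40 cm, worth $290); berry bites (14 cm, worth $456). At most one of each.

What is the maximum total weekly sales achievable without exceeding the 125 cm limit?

Taking the top-ratio products first gives muesli mix + protein crunch + choco pillows + rice crisps + berry bites for 2098 (106 cm).
Replace rice crisps with maple flakes: the trade gains 80 net, giving 2178 at 125 cm.
No other feasible combination exceeds 2178.

2178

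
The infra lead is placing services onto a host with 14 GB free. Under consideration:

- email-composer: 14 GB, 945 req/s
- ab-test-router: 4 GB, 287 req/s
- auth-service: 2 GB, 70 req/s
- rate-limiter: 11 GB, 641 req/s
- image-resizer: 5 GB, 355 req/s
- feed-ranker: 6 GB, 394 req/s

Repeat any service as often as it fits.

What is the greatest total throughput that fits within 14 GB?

997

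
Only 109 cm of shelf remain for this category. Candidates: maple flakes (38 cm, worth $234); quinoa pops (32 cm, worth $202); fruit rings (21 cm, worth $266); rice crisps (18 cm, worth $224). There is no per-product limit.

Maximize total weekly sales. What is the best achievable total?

1344

Density check — fruit rings 12.67, rice crisps 12.44, quinoa pops 6.31, maple flakes 6.16 are the best per cm.
Greedy by ratio would take 5×fruit rings: 105 cm used, total 1330.
Replace 5×fruit rings with 6×rice crisps: the trade gains 14 net, giving 1344 at 108 cm.
Every other selection either busts 109 cm or fails to beat 1344.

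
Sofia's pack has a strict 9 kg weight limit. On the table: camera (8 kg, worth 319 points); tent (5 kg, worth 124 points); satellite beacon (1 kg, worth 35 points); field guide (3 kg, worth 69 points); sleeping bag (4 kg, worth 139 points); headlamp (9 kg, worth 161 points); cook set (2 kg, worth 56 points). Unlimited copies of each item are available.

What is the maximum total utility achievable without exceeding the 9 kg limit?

Taking camera + satellite beacon: 9 kg used, 354 in utility.
No other feasible combination exceeds 354.

354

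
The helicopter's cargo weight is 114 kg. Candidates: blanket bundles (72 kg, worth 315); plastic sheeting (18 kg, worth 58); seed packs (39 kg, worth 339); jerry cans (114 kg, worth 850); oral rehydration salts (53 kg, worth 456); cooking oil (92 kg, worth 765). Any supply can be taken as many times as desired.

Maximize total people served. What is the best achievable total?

912

Greedy by ratio would take 2×plastic sheeting + 2×seed packs: 114 kg used, total 794.
Replace 2×plastic sheeting and 2×seed packs with 2×oral rehydration salts: the trade gains 118 net, giving 912 at 106 kg.
No other feasible combination exceeds 912.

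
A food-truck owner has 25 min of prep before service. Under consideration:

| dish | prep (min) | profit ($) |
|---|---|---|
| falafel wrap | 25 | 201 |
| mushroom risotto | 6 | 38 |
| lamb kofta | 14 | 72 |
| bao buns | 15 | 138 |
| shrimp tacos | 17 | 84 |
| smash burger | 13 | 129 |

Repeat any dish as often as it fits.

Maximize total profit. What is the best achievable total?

Ranking by ratio (profit/min): smash burger 9.92, bao buns 9.20, falafel wrap 8.04.
Best packing: 2×mushroom risotto + smash burger — 25 min, 205 total.

205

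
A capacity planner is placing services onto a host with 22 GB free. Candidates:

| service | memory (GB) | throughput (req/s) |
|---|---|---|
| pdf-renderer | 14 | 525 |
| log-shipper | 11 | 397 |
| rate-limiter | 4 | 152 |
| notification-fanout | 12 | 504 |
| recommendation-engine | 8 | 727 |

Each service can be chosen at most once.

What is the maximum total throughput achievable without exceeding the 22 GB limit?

1252

By throughput per GB: recommendation-engine 90.88, notification-fanout 42.00, rate-limiter 38.00 lead.
Greedy by ratio would take notification-fanout + recommendation-engine: 20 GB used, total 1231.
Replace notification-fanout with pdf-renderer: the trade gains 21 net, giving 1252 at 22 GB.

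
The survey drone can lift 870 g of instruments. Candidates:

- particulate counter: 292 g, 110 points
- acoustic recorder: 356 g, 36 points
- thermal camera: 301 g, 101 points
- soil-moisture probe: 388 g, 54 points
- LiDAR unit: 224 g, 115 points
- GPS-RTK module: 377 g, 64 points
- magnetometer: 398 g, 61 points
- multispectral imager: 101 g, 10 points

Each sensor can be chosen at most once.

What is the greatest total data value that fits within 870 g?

By data value per g: LiDAR unit 0.51, particulate counter 0.38, thermal camera 0.34, GPS-RTK module 0.17 lead.
The ratio ordering already packs tightly: particulate counter + thermal camera + LiDAR unit, 817 g, 326.

326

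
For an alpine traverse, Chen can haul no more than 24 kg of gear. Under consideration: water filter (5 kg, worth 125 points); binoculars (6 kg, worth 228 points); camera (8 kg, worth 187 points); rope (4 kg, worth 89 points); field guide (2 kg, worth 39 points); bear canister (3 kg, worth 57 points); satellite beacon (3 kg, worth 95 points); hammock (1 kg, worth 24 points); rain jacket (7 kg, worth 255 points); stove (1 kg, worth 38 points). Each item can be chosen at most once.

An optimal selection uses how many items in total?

The maximum utility within 24 kg is 780.
water filter + binoculars + field guide + satellite beacon + rain jacket + stove hits 780 at 24 kg.
Every optimal selection uses 6 items.

6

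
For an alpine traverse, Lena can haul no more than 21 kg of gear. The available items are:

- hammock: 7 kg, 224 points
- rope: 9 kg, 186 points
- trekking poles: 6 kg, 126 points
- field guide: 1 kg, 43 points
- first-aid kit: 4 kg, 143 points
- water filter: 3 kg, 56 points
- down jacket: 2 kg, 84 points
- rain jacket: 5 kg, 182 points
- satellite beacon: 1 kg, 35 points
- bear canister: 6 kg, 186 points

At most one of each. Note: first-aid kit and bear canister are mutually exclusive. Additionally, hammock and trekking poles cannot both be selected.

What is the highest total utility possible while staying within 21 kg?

Taking the top-ratio items first gives hammock + field guide + first-aid kit + down jacket + rain jacket + satellite beacon for 711 (20 kg).
The 5 kg tied up in first-aid kit and satellite beacon is better spent on bear canister — total rises to 719 (21 kg).

719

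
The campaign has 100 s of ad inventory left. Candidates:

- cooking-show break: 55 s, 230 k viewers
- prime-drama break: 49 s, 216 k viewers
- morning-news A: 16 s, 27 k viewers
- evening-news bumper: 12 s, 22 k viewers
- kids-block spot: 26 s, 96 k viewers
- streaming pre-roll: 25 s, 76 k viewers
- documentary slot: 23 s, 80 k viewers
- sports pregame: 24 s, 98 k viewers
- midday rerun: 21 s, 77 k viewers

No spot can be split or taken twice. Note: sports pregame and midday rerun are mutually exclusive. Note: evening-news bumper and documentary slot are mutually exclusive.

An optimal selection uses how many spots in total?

3

The maximum expected reach within 100 s is 410.
For example prime-drama break + kids-block spot + sports pregame achieves it, using 99 s.
All optima have 3 spots.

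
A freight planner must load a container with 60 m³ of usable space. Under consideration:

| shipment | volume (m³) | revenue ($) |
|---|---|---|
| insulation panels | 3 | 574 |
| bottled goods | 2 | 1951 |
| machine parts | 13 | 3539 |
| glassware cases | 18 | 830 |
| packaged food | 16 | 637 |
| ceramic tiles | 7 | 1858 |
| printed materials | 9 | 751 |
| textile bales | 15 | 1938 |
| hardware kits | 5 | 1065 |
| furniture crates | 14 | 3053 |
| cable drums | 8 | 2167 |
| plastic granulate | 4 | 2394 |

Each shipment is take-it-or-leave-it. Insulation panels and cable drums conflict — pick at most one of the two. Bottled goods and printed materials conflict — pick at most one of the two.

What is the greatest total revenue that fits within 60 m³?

Density check — bottled goods 975.50, plastic granulate 598.50, machine parts 272.23 are the best per m³.
Best packing: bottled goods + machine parts + ceramic tiles + hardware kits + furniture crates + cable drums + plastic granulate — 53 m³, 16027 total.
The closest alternative, bottled goods + machine parts + ceramic tiles + textile bales + hardware kits + furniture crates + plastic granulate, reaches only 15798.

16027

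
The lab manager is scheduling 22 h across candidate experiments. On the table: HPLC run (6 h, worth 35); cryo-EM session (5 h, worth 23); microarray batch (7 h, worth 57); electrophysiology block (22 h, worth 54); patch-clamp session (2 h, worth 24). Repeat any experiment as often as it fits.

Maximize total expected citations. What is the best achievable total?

Ranking by ratio (expected citations/h): patch-clamp session 12.00, microarray batch 8.14, HPLC run 5.83.
Best packing: 11×patch-clamp session — 22 h, 264 total.
That's the maximum — no swap from here does better than 264.

264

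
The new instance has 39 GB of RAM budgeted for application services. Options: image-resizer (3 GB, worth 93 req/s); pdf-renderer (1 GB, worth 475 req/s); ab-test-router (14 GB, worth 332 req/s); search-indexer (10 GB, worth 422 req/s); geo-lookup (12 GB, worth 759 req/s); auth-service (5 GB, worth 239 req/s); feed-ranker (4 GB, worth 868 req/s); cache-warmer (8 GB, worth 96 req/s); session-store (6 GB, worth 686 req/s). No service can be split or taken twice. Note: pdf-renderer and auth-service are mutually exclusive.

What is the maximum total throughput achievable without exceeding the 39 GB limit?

3303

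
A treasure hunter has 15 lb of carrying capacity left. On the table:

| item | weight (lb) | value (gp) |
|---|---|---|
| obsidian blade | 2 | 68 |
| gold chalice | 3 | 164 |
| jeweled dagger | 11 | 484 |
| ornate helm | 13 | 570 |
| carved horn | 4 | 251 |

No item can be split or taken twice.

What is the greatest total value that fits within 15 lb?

A density-first pass picks obsidian blade + gold chalice + carved horn — 483 at 9 lb.
The 5 lb tied up in obsidian blade and gold chalice is better spent on jeweled dagger — total rises to 735 (15 lb).

735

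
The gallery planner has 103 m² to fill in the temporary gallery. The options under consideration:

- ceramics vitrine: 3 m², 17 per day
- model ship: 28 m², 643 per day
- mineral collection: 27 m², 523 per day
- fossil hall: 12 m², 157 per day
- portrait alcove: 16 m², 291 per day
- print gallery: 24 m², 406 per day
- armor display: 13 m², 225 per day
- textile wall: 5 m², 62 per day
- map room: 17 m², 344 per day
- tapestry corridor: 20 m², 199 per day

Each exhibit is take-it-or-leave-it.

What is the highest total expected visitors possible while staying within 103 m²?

Taking model ship + mineral collection + portrait alcove + armor display + map room: 101 m² used, 2026 in expected visitors.
Next best is model ship + mineral collection + print gallery + textile wall + map room at 1978 (101 m²) — short by 48.

2026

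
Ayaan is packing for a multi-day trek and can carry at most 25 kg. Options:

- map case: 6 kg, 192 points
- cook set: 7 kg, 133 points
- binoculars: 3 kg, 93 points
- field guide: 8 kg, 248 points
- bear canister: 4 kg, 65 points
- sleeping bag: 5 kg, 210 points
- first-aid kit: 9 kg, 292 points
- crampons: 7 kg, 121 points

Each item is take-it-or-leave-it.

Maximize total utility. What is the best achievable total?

Taking the top-ratio items first gives map case + binoculars + sleeping bag + first-aid kit for 787 (23 kg).
Dropping map case frees 6 kg; slotting in field guide (8 kg) lifts the total to 843 at 25 kg.
No other feasible combination exceeds 843.

843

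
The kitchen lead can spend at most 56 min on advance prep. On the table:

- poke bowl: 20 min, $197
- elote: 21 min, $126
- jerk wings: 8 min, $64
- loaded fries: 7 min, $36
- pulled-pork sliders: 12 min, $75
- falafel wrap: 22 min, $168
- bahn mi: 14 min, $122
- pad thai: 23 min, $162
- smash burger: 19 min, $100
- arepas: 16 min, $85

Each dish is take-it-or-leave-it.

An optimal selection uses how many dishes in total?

3

Best achievable profit is 487.
One optimal bundle: poke bowl + falafel wrap + bahn mi (56 min).
All optima have 3 dishes.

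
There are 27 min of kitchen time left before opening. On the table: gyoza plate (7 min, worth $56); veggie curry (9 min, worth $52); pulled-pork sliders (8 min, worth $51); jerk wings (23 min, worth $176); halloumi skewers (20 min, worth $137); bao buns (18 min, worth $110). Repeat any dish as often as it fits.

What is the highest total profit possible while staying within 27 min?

Filling by ratio: 3×gyoza plate for 168, with 6 min left unused.
Replace 2×gyoza plate with halloumi skewers: the trade gains 25 net, giving 193 at 27 min.
No other feasible combination exceeds 193.

193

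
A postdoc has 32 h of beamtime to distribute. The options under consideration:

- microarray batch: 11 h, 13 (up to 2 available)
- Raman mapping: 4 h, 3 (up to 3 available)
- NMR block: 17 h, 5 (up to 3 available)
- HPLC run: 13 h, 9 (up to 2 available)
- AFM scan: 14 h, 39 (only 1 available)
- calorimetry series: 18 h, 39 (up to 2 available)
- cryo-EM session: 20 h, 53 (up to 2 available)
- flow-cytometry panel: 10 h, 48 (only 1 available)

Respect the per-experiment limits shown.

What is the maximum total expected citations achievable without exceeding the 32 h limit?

101

Greedy by ratio would take 2×Raman mapping + AFM scan + flow-cytometry panel: 32 h used, total 93.
The 22 h tied up in 2×Raman mapping and AFM scan is better spent on cryo-EM session — total rises to 101 (30 h).
The spare 2 h is too small for any remaining experiment, and no exchange beats 101.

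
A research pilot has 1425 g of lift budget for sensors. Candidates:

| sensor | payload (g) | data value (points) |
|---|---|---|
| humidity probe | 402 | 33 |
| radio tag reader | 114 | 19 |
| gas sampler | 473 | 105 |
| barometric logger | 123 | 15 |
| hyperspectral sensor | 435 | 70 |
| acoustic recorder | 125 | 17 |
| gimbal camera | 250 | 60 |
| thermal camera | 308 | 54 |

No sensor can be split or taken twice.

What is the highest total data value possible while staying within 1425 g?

271

Ranking by ratio (data value/g): gimbal camera 0.24, gas sampler 0.22, thermal camera 0.18.
Taking the top-ratio sensors first gives radio tag reader + gas sampler + barometric logger + acoustic recorder + gimbal camera + thermal camera for 270 (1393 g).
Dropping barometric logger and thermal camera frees 431 g; slotting in hyperspectral sensor (435 g) lifts the total to 271 at 1397 g.
Next best is radio tag reader + gas sampler + barometric logger + acoustic recorder + gimbal camera + thermal camera at 270 (1393 g) — short by 1.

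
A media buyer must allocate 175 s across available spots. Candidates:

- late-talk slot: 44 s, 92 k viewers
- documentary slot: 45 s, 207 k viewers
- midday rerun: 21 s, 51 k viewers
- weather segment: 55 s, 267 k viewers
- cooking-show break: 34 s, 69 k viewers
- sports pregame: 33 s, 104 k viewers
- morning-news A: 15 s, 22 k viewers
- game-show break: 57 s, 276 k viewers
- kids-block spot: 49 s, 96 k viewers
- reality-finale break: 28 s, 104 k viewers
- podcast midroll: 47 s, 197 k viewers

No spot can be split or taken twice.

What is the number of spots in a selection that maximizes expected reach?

Best achievable expected reach is 775.
One optimal bundle: documentary slot + weather segment + reality-finale break + podcast midroll (175 s).
Any selection reaching 775 contains exactly 4 spots.

4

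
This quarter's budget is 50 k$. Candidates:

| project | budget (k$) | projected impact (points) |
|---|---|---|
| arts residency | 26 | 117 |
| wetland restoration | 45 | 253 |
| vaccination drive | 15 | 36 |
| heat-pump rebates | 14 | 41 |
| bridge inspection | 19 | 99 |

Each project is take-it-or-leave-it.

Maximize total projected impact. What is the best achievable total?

253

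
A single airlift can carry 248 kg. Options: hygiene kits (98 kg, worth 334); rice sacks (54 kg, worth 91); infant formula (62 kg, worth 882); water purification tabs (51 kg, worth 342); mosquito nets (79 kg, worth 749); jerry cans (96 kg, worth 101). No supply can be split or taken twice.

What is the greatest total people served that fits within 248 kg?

2064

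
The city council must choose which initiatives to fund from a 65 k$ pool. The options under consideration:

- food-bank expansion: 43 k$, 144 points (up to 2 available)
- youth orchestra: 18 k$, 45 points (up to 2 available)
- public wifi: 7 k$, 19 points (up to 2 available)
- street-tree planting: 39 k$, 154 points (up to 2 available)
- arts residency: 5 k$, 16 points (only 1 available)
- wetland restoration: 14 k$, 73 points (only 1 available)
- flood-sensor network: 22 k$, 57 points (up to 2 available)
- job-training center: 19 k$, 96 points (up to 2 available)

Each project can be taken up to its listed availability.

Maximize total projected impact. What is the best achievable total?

Taking public wifi + arts residency + wetland restoration + 2×job-training center: 64 k$ used, 300 in projected impact.
Nothing else within 65 k$ beats 300.

300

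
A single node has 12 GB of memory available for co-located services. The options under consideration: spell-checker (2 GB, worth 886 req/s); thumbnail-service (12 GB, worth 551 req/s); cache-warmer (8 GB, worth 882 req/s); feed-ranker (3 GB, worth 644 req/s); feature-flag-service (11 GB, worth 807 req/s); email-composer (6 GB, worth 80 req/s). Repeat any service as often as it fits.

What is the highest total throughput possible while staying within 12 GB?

6×spell-checker uses 12 of the 12 GB and totals 5316.

5316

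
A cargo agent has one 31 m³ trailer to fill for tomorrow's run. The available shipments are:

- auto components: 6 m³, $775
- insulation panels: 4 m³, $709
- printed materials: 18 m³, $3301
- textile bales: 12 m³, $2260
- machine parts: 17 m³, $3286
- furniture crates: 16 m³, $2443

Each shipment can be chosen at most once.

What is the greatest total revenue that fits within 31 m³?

5561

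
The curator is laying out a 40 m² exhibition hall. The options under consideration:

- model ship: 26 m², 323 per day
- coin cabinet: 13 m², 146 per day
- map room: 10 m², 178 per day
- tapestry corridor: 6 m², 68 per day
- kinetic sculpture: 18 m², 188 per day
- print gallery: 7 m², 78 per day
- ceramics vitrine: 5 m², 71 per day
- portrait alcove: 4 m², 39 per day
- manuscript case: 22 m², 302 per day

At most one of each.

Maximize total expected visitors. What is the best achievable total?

A density-first pass picks map room + ceramics vitrine + manuscript case — 551 at 37 m².
Dropping ceramics vitrine frees 5 m²; slotting in print gallery (7 m²) lifts the total to 558 at 39 m².
That's the maximum — no swap from here does better than 558.

558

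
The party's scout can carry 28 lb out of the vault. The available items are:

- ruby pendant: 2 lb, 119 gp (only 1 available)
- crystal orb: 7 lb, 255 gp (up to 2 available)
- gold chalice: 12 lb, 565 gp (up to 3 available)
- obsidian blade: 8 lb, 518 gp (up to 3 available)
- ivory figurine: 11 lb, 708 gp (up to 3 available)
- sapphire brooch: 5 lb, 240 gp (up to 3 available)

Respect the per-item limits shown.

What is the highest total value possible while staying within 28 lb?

1744

The ratio heuristic lands on ruby pendant + 3×obsidian blade (1673) but leaves 2 lb idle.
Replace ruby pendant and obsidian blade with ivory figurine: the trade gains 71 net, giving 1744 at 27 lb.
That's the maximum — no swap from here does better than 1744.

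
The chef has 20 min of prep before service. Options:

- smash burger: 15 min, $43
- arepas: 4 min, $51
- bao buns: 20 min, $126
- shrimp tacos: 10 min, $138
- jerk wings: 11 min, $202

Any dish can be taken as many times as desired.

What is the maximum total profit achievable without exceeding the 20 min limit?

By profit per min: jerk wings 18.36, shrimp tacos 13.80, arepas 12.75, bao buns 6.30 lead.
2×arepas + jerk wings uses 19 of the 20 min and totals 304.
No other feasible combination exceeds 304.

304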